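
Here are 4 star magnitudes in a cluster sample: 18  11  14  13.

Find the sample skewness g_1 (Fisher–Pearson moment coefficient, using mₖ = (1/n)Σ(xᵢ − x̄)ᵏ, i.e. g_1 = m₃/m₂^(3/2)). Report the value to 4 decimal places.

0.5431

x̄ = (18 + 11 + 14 + 13) / 4 = 14.0000
deviations (xᵢ − x̄): 4.0000, -3.0000, 0.0000, -1.0000
Σ(xᵢ − x̄)² = 26.0000 ⇒ m₂ = 26.0000/4 = 6.50000
Σ(xᵢ − x̄)³ = 36.0000 ⇒ m₃ = 36.0000/4 = 9.00000
m₂^(3/2) = 6.50000^(1.5) = 16.57181
g_1 = m₃ / m₂^(3/2) = 9.00000 / 16.57181 ≈ 0.5431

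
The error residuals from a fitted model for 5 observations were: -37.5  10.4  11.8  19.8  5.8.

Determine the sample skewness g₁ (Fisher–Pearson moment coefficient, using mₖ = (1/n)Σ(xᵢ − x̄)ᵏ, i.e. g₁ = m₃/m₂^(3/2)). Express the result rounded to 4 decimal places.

x̄ = (-37.5 + 10.4 + 11.8 + 19.8 + 5.8) / 5 = 2.0600
deviations (xᵢ − x̄): -39.5600, 8.3400, 9.7400, 17.7400, 3.7400
Σ(xᵢ − x̄)² = 2058.1120 ⇒ m₂ = 2058.1120/5 = 411.62240
Σ(xᵢ − x̄)³ = -54771.8162 ⇒ m₃ = -54771.8162/5 = -10954.36325
m₂^(3/2) = 411.62240^(1.5) = 8351.19262
g₁ = m₃ / m₂^(3/2) = -10954.36325 / 8351.19262 ≈ -1.3117

-1.3117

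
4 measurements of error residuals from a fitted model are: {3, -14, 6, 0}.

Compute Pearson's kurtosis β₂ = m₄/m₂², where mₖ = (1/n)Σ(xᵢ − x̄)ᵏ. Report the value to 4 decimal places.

x̄ = -1.2500
Σ(xᵢ − x̄)² = 234.7500 ⇒ m₂ = 58.68750
Σ(xᵢ − x̄)⁴ = 29518.0781 ⇒ m₄ = 7379.51953
m₂² = 3444.22266
β₂ = m₄/m₂² = 7379.51953 / 3444.22266 ≈ 2.1426

2.1426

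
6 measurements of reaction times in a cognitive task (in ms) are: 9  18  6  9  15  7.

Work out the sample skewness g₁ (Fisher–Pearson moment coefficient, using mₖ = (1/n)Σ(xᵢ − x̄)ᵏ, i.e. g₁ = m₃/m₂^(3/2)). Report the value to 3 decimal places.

0.641

x̄ = (9 + 18 + 6 + 9 + 15 + 7) / 6 = 10.6667
deviations (xᵢ − x̄): -1.6667, 7.3333, -4.6667, -1.6667, 4.3333, -3.6667
Σ(xᵢ − x̄)² = 113.3333 ⇒ m₂ = 113.3333/6 = 18.88889
Σ(xᵢ − x̄)³ = 315.5556 ⇒ m₃ = 315.5556/6 = 52.59259
m₂^(3/2) = 18.88889^(1.5) = 82.09366
g₁ = m₃ / m₂^(3/2) = 52.59259 / 82.09366 ≈ 0.641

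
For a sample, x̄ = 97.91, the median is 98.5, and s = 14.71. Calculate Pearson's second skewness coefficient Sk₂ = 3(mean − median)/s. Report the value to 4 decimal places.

-0.1203

Sk₂ = 3(97.91 − 98.5) / 14.71 = 3 × -0.5900 / 14.71
    = -1.7700 / 14.71 ≈ -0.1203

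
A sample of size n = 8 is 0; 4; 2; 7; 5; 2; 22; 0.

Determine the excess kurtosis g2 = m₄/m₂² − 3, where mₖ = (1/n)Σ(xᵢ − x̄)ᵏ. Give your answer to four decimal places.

x̄ = 5.2500
Σ(xᵢ − x̄)² = 361.5000 ⇒ m₂ = 45.18750
Σ(xᵢ − x̄)⁴ = 80469.6563 ⇒ m₄ = 10058.70703
m₂² = 2041.91016
g2 = m₄/m₂² − 3 = 4.92613 − 3 ≈ 1.9261

1.9261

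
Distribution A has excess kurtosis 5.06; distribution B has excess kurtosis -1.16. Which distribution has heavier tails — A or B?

A

Higher excess kurtosis ⇒ heavier tails relative to the normal distribution.
5.06 vs -1.16: the larger is 5.06, so A has heavier tails. (A is leptokurtic — heavier-than-normal tails; the other is platykurtic.)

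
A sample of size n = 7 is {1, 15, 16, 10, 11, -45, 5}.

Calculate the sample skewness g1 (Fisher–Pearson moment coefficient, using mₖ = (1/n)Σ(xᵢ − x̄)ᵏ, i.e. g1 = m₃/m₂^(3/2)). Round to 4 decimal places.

x̄ = (1 + 15 + 16 + 10 + 11 - 45 + 5) / 7 = 1.8571
deviations (xᵢ − x̄): -0.8571, 13.1429, 14.1429, 8.1429, 9.1429, -46.8571, 3.1429
Σ(xᵢ − x̄)² = 2728.8571 ⇒ m₂ = 2728.8571/7 = 389.83673
Σ(xᵢ − x̄)³ = -96445.4694 ⇒ m₃ = -96445.4694/7 = -13777.92420
m₂^(3/2) = 389.83673^(1.5) = 7697.04705
g1 = m₃ / m₂^(3/2) = -13777.92420 / 7697.04705 ≈ -1.7900

-1.7900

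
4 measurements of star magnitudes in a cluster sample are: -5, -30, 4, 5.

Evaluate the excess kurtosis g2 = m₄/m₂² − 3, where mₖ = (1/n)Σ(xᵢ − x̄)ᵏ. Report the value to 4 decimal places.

-0.8928

x̄ = -6.5000
Σ(xᵢ − x̄)² = 797.0000 ⇒ m₂ = 199.25000
Σ(xᵢ − x̄)⁴ = 334630.2500 ⇒ m₄ = 83657.56250
m₂² = 39700.56250
g2 = m₄/m₂² − 3 = 2.10721 − 3 ≈ -0.8928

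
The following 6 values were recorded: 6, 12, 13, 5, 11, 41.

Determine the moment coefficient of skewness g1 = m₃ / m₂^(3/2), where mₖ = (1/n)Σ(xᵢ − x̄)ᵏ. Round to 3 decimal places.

1.547

x̄ = (6 + 12 + 13 + 5 + 11 + 41) / 6 = 14.6667
deviations (xᵢ − x̄): -8.6667, -2.6667, -1.6667, -9.6667, -3.6667, 26.3333
Σ(xᵢ − x̄)² = 885.3333 ⇒ m₂ = 885.3333/6 = 147.55556
Σ(xᵢ − x̄)³ = 16633.5556 ⇒ m₃ = 16633.5556/6 = 2772.25926
m₂^(3/2) = 147.55556^(1.5) = 1792.39345
g1 = m₃ / m₂^(3/2) = 2772.25926 / 1792.39345 ≈ 1.547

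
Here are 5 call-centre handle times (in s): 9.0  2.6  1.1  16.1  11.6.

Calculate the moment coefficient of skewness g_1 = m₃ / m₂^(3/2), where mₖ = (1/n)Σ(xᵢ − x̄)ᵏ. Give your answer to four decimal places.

0.0636

x̄ = (9.0 + 2.6 + 1.1 + 16.1 + 11.6) / 5 = 8.0800
deviations (xᵢ − x̄): 0.9200, -5.4800, -6.9800, 8.0200, 3.5200
Σ(xᵢ − x̄)² = 156.3080 ⇒ m₂ = 156.3080/5 = 31.26160
Σ(xᵢ − x̄)³ = 55.6075 ⇒ m₃ = 55.6075/5 = 11.12150
m₂^(3/2) = 31.26160^(1.5) = 174.79009
g_1 = m₃ / m₂^(3/2) = 11.12150 / 174.79009 ≈ 0.0636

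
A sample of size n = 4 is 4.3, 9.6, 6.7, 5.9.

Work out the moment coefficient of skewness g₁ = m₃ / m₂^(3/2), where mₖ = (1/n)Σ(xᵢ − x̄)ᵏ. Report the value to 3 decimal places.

0.471

x̄ = (4.3 + 9.6 + 6.7 + 5.9) / 4 = 6.6250
deviations (xᵢ − x̄): -2.3250, 2.9750, 0.0750, -0.7250
Σ(xᵢ − x̄)² = 14.7875 ⇒ m₂ = 14.7875/4 = 3.69687
Σ(xᵢ − x̄)³ = 13.3819 ⇒ m₃ = 13.3819/4 = 3.34547
m₂^(3/2) = 3.69687^(1.5) = 7.10808
g₁ = m₃ / m₂^(3/2) = 3.34547 / 7.10808 ≈ 0.471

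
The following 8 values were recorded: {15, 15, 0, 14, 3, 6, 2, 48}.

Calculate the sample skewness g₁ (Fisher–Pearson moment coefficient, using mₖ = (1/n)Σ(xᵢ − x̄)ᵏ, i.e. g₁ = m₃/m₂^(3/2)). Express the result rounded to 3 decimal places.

1.598

x̄ = (15 + 15 + 0 + 14 + 3 + 6 + 2 + 48) / 8 = 12.8750
deviations (xᵢ − x̄): 2.1250, 2.1250, -12.8750, 1.1250, -9.8750, -6.8750, -10.8750, 35.1250
Σ(xᵢ − x̄)² = 1672.8750 ⇒ m₂ = 1672.8750/8 = 209.10938
Σ(xᵢ − x̄)³ = 38648.3438 ⇒ m₃ = 38648.3438/8 = 4831.04297
m₂^(3/2) = 209.10938^(1.5) = 3023.85008
g₁ = m₃ / m₂^(3/2) = 4831.04297 / 3023.85008 ≈ 1.598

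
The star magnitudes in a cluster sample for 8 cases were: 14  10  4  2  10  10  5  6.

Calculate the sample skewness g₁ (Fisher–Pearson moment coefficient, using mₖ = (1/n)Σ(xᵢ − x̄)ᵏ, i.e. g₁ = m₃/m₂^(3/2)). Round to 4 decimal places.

0.1226

x̄ = (14 + 10 + 4 + 2 + 10 + 10 + 5 + 6) / 8 = 7.6250
deviations (xᵢ − x̄): 6.3750, 2.3750, -3.6250, -5.6250, 2.3750, 2.3750, -2.6250, -1.6250
Σ(xᵢ − x̄)² = 111.8750 ⇒ m₂ = 111.8750/8 = 13.98438
Σ(xᵢ − x̄)³ = 51.2813 ⇒ m₃ = 51.2813/8 = 6.41016
m₂^(3/2) = 13.98438^(1.5) = 52.29553
g₁ = m₃ / m₂^(3/2) = 6.41016 / 52.29553 ≈ 0.1226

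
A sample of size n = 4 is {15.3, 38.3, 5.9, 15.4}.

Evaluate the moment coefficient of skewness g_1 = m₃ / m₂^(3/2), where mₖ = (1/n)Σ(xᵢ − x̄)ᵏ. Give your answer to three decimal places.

0.780

x̄ = (15.3 + 38.3 + 5.9 + 15.4) / 4 = 18.7250
deviations (xᵢ − x̄): -3.4250, 19.5750, -12.8250, -3.3250
Σ(xᵢ − x̄)² = 570.4475 ⇒ m₂ = 570.4475/4 = 142.61187
Σ(xᵢ − x̄)³ = 5314.3594 ⇒ m₃ = 5314.3594/4 = 1328.58984
m₂^(3/2) = 142.61187^(1.5) = 1703.07406
g_1 = m₃ / m₂^(3/2) = 1328.58984 / 1703.07406 ≈ 0.780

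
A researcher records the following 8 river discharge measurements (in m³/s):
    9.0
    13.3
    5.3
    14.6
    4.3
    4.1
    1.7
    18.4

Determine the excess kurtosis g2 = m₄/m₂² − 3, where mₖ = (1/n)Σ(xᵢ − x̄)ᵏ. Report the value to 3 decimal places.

-1.282

x̄ = 8.8375
Σ(xᵢ − x̄)² = 251.0788 ⇒ m₂ = 31.38484
Σ(xᵢ − x̄)⁴ = 13540.2720 ⇒ m₄ = 1692.53400
m₂² = 985.00842
g2 = m₄/m₂² − 3 = 1.71829 − 3 ≈ -1.282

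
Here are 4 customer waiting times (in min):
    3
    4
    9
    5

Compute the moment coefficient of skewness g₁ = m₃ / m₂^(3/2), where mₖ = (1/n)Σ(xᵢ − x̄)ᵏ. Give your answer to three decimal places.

x̄ = (3 + 4 + 9 + 5) / 4 = 5.2500
deviations (xᵢ − x̄): -2.2500, -1.2500, 3.7500, -0.2500
Σ(xᵢ − x̄)² = 20.7500 ⇒ m₂ = 20.7500/4 = 5.18750
Σ(xᵢ − x̄)³ = 39.3750 ⇒ m₃ = 39.3750/4 = 9.84375
m₂^(3/2) = 5.18750^(1.5) = 11.81509
g₁ = m₃ / m₂^(3/2) = 9.84375 / 11.81509 ≈ 0.833

0.833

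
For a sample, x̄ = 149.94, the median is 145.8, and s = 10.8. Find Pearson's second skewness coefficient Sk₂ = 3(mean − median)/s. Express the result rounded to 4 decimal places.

Sk₂ = 3(149.94 − 145.8) / 10.8 = 3 × 4.1400 / 10.8
    = 12.4200 / 10.8 ≈ 1.1500

1.1500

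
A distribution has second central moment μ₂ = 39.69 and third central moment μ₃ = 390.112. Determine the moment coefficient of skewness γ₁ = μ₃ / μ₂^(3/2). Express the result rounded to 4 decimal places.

σ = √μ₂ = √39.69 = 6.30000
σ³ = μ₂^(3/2) = 250.04700
γ₁ = μ₃/σ³ = 390.112 / 250.04700 ≈ 1.5602

1.5602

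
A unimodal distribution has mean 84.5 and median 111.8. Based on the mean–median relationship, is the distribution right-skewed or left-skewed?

mean − median = 84.5 − 111.8 = -27.3
mean < median ⇒ the longer tail is on the left ⇒ left-skewed (negatively skewed).

left-skewed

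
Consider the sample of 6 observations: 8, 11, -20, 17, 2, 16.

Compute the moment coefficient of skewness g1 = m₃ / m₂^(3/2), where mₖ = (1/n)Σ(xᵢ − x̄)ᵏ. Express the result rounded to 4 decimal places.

x̄ = (8 + 11 - 20 + 17 + 2 + 16) / 6 = 5.6667
deviations (xᵢ − x̄): 2.3333, 5.3333, -25.6667, 11.3333, -3.6667, 10.3333
Σ(xᵢ − x̄)² = 941.3333 ⇒ m₂ = 941.3333/6 = 156.88889
Σ(xᵢ − x̄)³ = -14234.4444 ⇒ m₃ = -14234.4444/6 = -2372.40741
m₂^(3/2) = 156.88889^(1.5) = 1965.11640
g1 = m₃ / m₂^(3/2) = -2372.40741 / 1965.11640 ≈ -1.2073

-1.2073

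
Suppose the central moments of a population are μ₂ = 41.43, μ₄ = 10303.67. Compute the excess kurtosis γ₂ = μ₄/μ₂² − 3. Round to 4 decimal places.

3.0029

μ₂² = 41.43² = 1716.44490
μ₄/μ₂² = 10303.67 / 1716.44490 = 6.00291
γ₂ = 6.00291 − 3 ≈ 3.0029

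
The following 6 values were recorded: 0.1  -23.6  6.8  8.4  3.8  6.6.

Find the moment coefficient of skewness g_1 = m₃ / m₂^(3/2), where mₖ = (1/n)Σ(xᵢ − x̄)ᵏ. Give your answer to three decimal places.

-1.569

x̄ = (0.1 - 23.6 + 6.8 + 8.4 + 3.8 + 6.6) / 6 = 0.3500
deviations (xᵢ − x̄): -0.2500, -23.9500, 6.4500, 8.0500, 3.4500, 6.2500
Σ(xᵢ − x̄)² = 731.0350 ⇒ m₂ = 731.0350/6 = 121.83917
Σ(xᵢ − x̄)³ = -12662.5950 ⇒ m₃ = -12662.5950/6 = -2110.43250
m₂^(3/2) = 121.83917^(1.5) = 1344.87023
g_1 = m₃ / m₂^(3/2) = -2110.43250 / 1344.87023 ≈ -1.569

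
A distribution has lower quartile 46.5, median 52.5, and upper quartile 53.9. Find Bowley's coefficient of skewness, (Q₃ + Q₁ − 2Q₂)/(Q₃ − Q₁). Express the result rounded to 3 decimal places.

numerator: Q₃ + Q₁ − 2Q₂ = 53.9 + 46.5 − 2×52.5 = -4.6000
denominator: Q₃ − Q₁ = 53.9 − 46.5 = 7.4000
Bowley skewness = -4.6000 / 7.4000 ≈ -0.622

-0.622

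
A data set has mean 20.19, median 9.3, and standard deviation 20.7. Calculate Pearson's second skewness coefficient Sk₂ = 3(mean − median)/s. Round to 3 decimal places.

Sk₂ = 3(20.19 − 9.3) / 20.7 = 3 × 10.8900 / 20.7
    = 32.6700 / 20.7 ≈ 1.578

1.578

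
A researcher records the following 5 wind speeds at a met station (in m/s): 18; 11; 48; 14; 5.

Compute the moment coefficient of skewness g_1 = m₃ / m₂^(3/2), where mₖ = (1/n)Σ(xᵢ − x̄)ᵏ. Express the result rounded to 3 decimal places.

x̄ = (18 + 11 + 48 + 14 + 5) / 5 = 19.2000
deviations (xᵢ − x̄): -1.2000, -8.2000, 28.8000, -5.2000, -14.2000
Σ(xᵢ − x̄)² = 1126.8000 ⇒ m₂ = 1126.8000/5 = 225.36000
Σ(xᵢ − x̄)³ = 20330.8800 ⇒ m₃ = 20330.8800/5 = 4066.17600
m₂^(3/2) = 225.36000^(1.5) = 3383.10324
g_1 = m₃ / m₂^(3/2) = 4066.17600 / 3383.10324 ≈ 1.202

1.202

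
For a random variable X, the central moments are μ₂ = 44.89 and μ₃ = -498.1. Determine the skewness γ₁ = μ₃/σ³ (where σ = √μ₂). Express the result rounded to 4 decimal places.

σ = √μ₂ = √44.89 = 6.70000
σ³ = μ₂^(3/2) = 300.76300
γ₁ = μ₃/σ³ = -498.1 / 300.76300 ≈ -1.6561

-1.6561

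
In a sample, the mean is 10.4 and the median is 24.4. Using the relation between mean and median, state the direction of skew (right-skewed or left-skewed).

mean − median = 10.4 − 24.4 = -14.0
mean < median ⇒ the longer tail is on the left ⇒ left-skewed (negatively skewed).

left-skewed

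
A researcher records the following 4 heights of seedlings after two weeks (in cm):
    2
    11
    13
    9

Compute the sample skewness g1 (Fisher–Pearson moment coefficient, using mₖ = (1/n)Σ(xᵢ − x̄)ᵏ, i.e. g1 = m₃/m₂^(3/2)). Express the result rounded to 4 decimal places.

x̄ = (2 + 11 + 13 + 9) / 4 = 8.7500
deviations (xᵢ − x̄): -6.7500, 2.2500, 4.2500, 0.2500
Σ(xᵢ − x̄)² = 68.7500 ⇒ m₂ = 68.7500/4 = 17.18750
Σ(xᵢ − x̄)³ = -219.3750 ⇒ m₃ = -219.3750/4 = -54.84375
m₂^(3/2) = 17.18750^(1.5) = 71.25561
g1 = m₃ / m₂^(3/2) = -54.84375 / 71.25561 ≈ -0.7697

-0.7697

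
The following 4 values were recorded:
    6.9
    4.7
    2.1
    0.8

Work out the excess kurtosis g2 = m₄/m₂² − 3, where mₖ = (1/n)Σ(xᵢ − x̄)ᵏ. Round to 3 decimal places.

-1.493

x̄ = 3.6250
Σ(xᵢ − x̄)² = 22.1875 ⇒ m₂ = 5.54688
Σ(xᵢ − x̄)⁴ = 185.4734 ⇒ m₄ = 46.36835
m₂² = 30.76782
g2 = m₄/m₂² − 3 = 1.50704 − 3 ≈ -1.493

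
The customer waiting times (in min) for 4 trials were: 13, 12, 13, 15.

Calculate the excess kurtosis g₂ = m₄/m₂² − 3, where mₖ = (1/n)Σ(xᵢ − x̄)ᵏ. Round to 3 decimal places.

x̄ = 13.2500
Σ(xᵢ − x̄)² = 4.7500 ⇒ m₂ = 1.18750
Σ(xᵢ − x̄)⁴ = 11.8281 ⇒ m₄ = 2.95703
m₂² = 1.41016
g₂ = m₄/m₂² − 3 = 2.09695 − 3 ≈ -0.903

-0.903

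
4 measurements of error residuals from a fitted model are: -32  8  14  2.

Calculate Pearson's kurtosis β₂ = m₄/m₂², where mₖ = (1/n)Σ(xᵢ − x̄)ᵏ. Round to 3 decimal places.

2.190

x̄ = -2.0000
Σ(xᵢ − x̄)² = 1272.0000 ⇒ m₂ = 318.00000
Σ(xᵢ − x̄)⁴ = 885792.0000 ⇒ m₄ = 221448.00000
m₂² = 101124.00000
β₂ = m₄/m₂² = 221448.00000 / 101124.00000 ≈ 2.190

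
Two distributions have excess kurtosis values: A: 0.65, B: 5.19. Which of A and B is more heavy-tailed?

B

Higher excess kurtosis ⇒ heavier tails relative to the normal distribution.
0.65 vs 5.19: the larger is 5.19, so B has heavier tails.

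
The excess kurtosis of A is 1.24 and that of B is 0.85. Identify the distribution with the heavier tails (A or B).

A

Higher excess kurtosis ⇒ heavier tails relative to the normal distribution.
1.24 vs 0.85: the larger is 1.24, so A has heavier tails.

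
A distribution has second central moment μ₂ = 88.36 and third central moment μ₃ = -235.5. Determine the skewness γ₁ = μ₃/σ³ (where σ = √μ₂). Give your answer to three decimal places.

-0.284

σ = √μ₂ = √88.36 = 9.40000
σ³ = μ₂^(3/2) = 830.58400
γ₁ = μ₃/σ³ = -235.5 / 830.58400 ≈ -0.284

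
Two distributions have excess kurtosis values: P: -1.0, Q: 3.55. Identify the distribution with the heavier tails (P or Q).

Higher excess kurtosis ⇒ heavier tails relative to the normal distribution.
-1.0 vs 3.55: the larger is 3.55, so Q has heavier tails. (Q is leptokurtic — heavier-than-normal tails; the other is platykurtic.)

Q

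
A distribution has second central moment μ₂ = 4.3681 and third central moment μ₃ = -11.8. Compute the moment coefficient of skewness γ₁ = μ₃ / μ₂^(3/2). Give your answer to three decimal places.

-1.293

σ = √μ₂ = √4.3681 = 2.09000
σ³ = μ₂^(3/2) = 9.12933
γ₁ = μ₃/σ³ = -11.8 / 9.12933 ≈ -1.293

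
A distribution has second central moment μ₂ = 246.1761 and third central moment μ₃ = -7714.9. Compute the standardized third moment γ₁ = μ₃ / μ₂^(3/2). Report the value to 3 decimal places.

-1.997

σ = √μ₂ = √246.1761 = 15.69000
σ³ = μ₂^(3/2) = 3862.50301
γ₁ = μ₃/σ³ = -7714.9 / 3862.50301 ≈ -1.997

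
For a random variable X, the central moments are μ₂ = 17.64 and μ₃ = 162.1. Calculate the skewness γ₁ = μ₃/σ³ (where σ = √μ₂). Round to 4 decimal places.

2.1879

σ = √μ₂ = √17.64 = 4.20000
σ³ = μ₂^(3/2) = 74.08800
γ₁ = μ₃/σ³ = 162.1 / 74.08800 ≈ 2.1879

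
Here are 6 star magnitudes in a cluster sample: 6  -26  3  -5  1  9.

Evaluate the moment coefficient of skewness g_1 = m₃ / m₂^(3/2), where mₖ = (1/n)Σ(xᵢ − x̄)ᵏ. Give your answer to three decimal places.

x̄ = (6 - 26 + 3 - 5 + 1 + 9) / 6 = -2.0000
deviations (xᵢ − x̄): 8.0000, -24.0000, 5.0000, -3.0000, 3.0000, 11.0000
Σ(xᵢ − x̄)² = 804.0000 ⇒ m₂ = 804.0000/6 = 134.00000
Σ(xᵢ − x̄)³ = -11856.0000 ⇒ m₃ = -11856.0000/6 = -1976.00000
m₂^(3/2) = 134.00000^(1.5) = 1551.16214
g_1 = m₃ / m₂^(3/2) = -1976.00000 / 1551.16214 ≈ -1.274

-1.274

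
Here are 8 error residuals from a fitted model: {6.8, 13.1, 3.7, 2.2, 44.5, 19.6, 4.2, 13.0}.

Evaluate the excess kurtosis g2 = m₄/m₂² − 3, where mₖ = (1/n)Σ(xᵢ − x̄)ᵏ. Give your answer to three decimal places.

x̄ = 13.3875
Σ(xᵢ − x̄)² = 1353.6288 ⇒ m₂ = 169.20359
Σ(xᵢ − x̄)⁴ = 971970.3795 ⇒ m₄ = 121496.29743
m₂² = 28629.85614
g2 = m₄/m₂² − 3 = 4.24369 − 3 ≈ 1.244

1.244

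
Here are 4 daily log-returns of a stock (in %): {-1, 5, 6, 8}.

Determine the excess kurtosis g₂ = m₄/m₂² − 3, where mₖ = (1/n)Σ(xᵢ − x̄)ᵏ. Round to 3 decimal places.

-0.886

x̄ = 4.5000
Σ(xᵢ − x̄)² = 45.0000 ⇒ m₂ = 11.25000
Σ(xᵢ − x̄)⁴ = 1070.2500 ⇒ m₄ = 267.56250
m₂² = 126.56250
g₂ = m₄/m₂² − 3 = 2.11407 − 3 ≈ -0.886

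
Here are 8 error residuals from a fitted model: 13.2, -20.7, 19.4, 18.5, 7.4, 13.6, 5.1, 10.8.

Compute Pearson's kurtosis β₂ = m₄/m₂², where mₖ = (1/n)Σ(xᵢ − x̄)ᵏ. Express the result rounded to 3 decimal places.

4.604

x̄ = 8.4125
Σ(xᵢ − x̄)² = 1137.5488 ⇒ m₂ = 142.19359
Σ(xᵢ − x̄)⁴ = 744652.6947 ⇒ m₄ = 93081.58684
m₂² = 20219.01810
β₂ = m₄/m₂² = 93081.58684 / 20219.01810 ≈ 4.604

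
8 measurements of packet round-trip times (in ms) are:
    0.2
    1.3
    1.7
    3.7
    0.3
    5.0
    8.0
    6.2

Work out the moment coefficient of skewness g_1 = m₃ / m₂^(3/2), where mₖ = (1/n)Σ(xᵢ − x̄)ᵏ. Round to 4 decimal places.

0.4042

x̄ = (0.2 + 1.3 + 1.7 + 3.7 + 0.3 + 5.0 + 8.0 + 6.2) / 8 = 3.3000
deviations (xᵢ − x̄): -3.1000, -2.0000, -1.6000, 0.4000, -3.0000, 1.7000, 4.7000, 2.9000
Σ(xᵢ − x̄)² = 58.7200 ⇒ m₂ = 58.7200/8 = 7.34000
Σ(xᵢ − x̄)³ = 64.3020 ⇒ m₃ = 64.3020/8 = 8.03775
m₂^(3/2) = 7.34000^(1.5) = 19.88585
g_1 = m₃ / m₂^(3/2) = 8.03775 / 19.88585 ≈ 0.4042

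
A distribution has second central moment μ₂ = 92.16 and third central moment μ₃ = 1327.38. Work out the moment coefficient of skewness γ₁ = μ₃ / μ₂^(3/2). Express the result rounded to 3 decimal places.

1.500

σ = √μ₂ = √92.16 = 9.60000
σ³ = μ₂^(3/2) = 884.73600
γ₁ = μ₃/σ³ = 1327.38 / 884.73600 ≈ 1.500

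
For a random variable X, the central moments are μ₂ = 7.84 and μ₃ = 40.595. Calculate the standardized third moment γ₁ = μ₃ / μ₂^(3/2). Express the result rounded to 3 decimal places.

σ = √μ₂ = √7.84 = 2.80000
σ³ = μ₂^(3/2) = 21.95200
γ₁ = μ₃/σ³ = 40.595 / 21.95200 ≈ 1.849

1.849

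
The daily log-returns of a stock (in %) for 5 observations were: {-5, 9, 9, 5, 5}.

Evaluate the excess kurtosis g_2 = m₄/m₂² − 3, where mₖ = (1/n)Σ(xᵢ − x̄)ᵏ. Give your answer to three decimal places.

x̄ = 4.6000
Σ(xᵢ − x̄)² = 131.2000 ⇒ m₂ = 26.24000
Σ(xᵢ − x̄)⁴ = 9243.1360 ⇒ m₄ = 1848.62720
m₂² = 688.53760
g_2 = m₄/m₂² − 3 = 2.68486 − 3 ≈ -0.315

-0.315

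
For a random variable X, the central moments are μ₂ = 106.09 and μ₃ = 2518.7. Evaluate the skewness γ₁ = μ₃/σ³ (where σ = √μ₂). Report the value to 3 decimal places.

2.305

σ = √μ₂ = √106.09 = 10.30000
σ³ = μ₂^(3/2) = 1092.72700
γ₁ = μ₃/σ³ = 2518.7 / 1092.72700 ≈ 2.305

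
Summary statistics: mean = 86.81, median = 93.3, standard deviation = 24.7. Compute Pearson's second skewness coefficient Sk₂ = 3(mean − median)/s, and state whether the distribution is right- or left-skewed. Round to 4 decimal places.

-0.7883, left-skewed

Sk₂ = 3(86.81 − 93.3) / 24.7 = 3 × -6.4900 / 24.7
    = -19.4700 / 24.7 ≈ -0.7883
Sk₂ < 0 ⇒ mean < median ⇒ left-skewed (negative skew).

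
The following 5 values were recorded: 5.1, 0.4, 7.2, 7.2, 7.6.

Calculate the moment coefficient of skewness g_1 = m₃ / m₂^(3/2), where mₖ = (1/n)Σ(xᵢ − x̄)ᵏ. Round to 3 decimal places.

-1.159

x̄ = (5.1 + 0.4 + 7.2 + 7.2 + 7.6) / 5 = 5.5000
deviations (xᵢ − x̄): -0.4000, -5.1000, 1.7000, 1.7000, 2.1000
Σ(xᵢ − x̄)² = 36.3600 ⇒ m₂ = 36.3600/5 = 7.27200
Σ(xᵢ − x̄)³ = -113.6280 ⇒ m₃ = -113.6280/5 = -22.72560
m₂^(3/2) = 7.27200^(1.5) = 19.61015
g_1 = m₃ / m₂^(3/2) = -22.72560 / 19.61015 ≈ -1.159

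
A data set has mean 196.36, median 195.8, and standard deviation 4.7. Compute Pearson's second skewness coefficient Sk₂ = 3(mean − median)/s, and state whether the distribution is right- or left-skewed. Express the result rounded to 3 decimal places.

Sk₂ = 3(196.36 − 195.8) / 4.7 = 3 × 0.5600 / 4.7
    = 1.6800 / 4.7 ≈ 0.357
Sk₂ > 0 ⇒ mean > median ⇒ right-skewed (positive skew).

0.357, right-skewed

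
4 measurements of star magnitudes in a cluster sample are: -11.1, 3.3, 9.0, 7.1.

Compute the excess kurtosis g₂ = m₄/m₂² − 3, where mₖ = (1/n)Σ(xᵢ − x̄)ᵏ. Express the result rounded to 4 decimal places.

-0.8542

x̄ = 2.0750
Σ(xᵢ − x̄)² = 248.2875 ⇒ m₂ = 62.07188
Σ(xᵢ − x̄)⁴ = 33069.8213 ⇒ m₄ = 8267.45532
m₂² = 3852.91767
g₂ = m₄/m₂² − 3 = 2.14576 − 3 ≈ -0.8542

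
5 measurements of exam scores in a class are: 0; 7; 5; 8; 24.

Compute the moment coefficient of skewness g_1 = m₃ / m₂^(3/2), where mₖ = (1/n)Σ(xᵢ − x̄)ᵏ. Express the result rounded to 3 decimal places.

1.048

x̄ = (0 + 7 + 5 + 8 + 24) / 5 = 8.8000
deviations (xᵢ − x̄): -8.8000, -1.8000, -3.8000, -0.8000, 15.2000
Σ(xᵢ − x̄)² = 326.8000 ⇒ m₂ = 326.8000/5 = 65.36000
Σ(xᵢ − x̄)³ = 2769.1200 ⇒ m₃ = 2769.1200/5 = 553.82400
m₂^(3/2) = 65.36000^(1.5) = 528.40640
g_1 = m₃ / m₂^(3/2) = 553.82400 / 528.40640 ≈ 1.048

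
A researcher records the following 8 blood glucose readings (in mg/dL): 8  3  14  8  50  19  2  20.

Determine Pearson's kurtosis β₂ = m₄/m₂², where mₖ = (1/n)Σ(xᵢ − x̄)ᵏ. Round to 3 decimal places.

4.219

x̄ = 15.5000
Σ(xᵢ − x̄)² = 1676.0000 ⇒ m₂ = 209.50000
Σ(xᵢ − x̄)⁴ = 1481217.5000 ⇒ m₄ = 185152.18750
m₂² = 43890.25000
β₂ = m₄/m₂² = 185152.18750 / 43890.25000 ≈ 4.219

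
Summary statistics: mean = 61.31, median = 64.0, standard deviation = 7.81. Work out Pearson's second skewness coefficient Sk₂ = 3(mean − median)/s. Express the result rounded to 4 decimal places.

Sk₂ = 3(61.31 − 64.0) / 7.81 = 3 × -2.6900 / 7.81
    = -8.0700 / 7.81 ≈ -1.0333

-1.0333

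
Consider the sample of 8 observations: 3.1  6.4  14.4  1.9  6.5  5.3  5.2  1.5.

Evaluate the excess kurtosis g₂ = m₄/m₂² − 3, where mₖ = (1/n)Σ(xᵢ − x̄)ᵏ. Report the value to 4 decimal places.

x̄ = 5.5375
Σ(xᵢ − x̄)² = 115.8588 ⇒ m₂ = 14.48234
Σ(xᵢ − x̄)⁴ = 6646.6793 ⇒ m₄ = 830.83491
m₂² = 209.73828
g₂ = m₄/m₂² − 3 = 3.96129 − 3 ≈ 0.9613

0.9613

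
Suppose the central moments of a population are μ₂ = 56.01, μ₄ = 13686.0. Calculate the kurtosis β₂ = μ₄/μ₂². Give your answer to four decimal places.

μ₂² = 56.01² = 3137.12010
μ₄/μ₂² = 13686.0 / 3137.12010 = 4.36260
β₂ ≈ 4.3626

4.3626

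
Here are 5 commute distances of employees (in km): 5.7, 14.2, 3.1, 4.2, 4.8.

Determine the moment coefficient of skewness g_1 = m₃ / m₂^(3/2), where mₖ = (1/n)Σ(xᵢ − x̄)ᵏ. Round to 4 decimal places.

1.3330

x̄ = (5.7 + 14.2 + 3.1 + 4.2 + 4.8) / 5 = 6.4000
deviations (xᵢ − x̄): -0.7000, 7.8000, -3.3000, -2.2000, -1.6000
Σ(xᵢ − x̄)² = 79.6200 ⇒ m₂ = 79.6200/5 = 15.92400
Σ(xᵢ − x̄)³ = 423.5280 ⇒ m₃ = 423.5280/5 = 84.70560
m₂^(3/2) = 15.92400^(1.5) = 63.54454
g_1 = m₃ / m₂^(3/2) = 84.70560 / 63.54454 ≈ 1.3330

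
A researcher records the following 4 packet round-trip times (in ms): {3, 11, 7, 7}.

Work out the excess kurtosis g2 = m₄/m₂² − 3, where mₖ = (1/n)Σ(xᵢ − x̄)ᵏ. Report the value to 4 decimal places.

x̄ = 7.0000
Σ(xᵢ − x̄)² = 32.0000 ⇒ m₂ = 8.00000
Σ(xᵢ − x̄)⁴ = 512.0000 ⇒ m₄ = 128.00000
m₂² = 64.00000
g2 = m₄/m₂² − 3 = 2.00000 − 3 ≈ -1.0000

-1.0000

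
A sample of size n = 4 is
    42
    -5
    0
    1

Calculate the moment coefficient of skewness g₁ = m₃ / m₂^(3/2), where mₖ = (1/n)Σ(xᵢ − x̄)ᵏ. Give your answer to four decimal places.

x̄ = (42 - 5 + 0 + 1) / 4 = 9.5000
deviations (xᵢ − x̄): 32.5000, -14.5000, -9.5000, -8.5000
Σ(xᵢ − x̄)² = 1429.0000 ⇒ m₂ = 1429.0000/4 = 357.25000
Σ(xᵢ − x̄)³ = 29808.0000 ⇒ m₃ = 29808.0000/4 = 7452.00000
m₂^(3/2) = 357.25000^(1.5) = 6752.40303
g₁ = m₃ / m₂^(3/2) = 7452.00000 / 6752.40303 ≈ 1.1036

1.1036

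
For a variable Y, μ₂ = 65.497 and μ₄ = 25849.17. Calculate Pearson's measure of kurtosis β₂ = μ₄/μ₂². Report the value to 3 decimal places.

μ₂² = 65.497² = 4289.85701
μ₄/μ₂² = 25849.17 / 4289.85701 = 6.02565
β₂ ≈ 6.026

6.026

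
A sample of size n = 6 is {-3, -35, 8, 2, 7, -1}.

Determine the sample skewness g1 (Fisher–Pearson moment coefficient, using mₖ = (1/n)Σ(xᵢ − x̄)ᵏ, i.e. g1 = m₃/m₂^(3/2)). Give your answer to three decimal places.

x̄ = (-3 - 35 + 8 + 2 + 7 - 1) / 6 = -3.6667
deviations (xᵢ − x̄): 0.6667, -31.3333, 11.6667, 5.6667, 10.6667, 2.6667
Σ(xᵢ − x̄)² = 1271.3333 ⇒ m₂ = 1271.3333/6 = 211.88889
Σ(xᵢ − x̄)³ = -27759.5556 ⇒ m₃ = -27759.5556/6 = -4626.59259
m₂^(3/2) = 211.88889^(1.5) = 3084.34021
g1 = m₃ / m₂^(3/2) = -4626.59259 / 3084.34021 ≈ -1.500

-1.500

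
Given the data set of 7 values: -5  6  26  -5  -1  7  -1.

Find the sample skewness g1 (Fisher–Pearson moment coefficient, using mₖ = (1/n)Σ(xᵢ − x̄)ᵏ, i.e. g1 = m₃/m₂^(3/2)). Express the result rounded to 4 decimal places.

1.3008

x̄ = (-5 + 6 + 26 - 5 - 1 + 7 - 1) / 7 = 3.8571
deviations (xᵢ − x̄): -8.8571, 2.1429, 22.1429, -8.8571, -4.8571, 3.1429, -4.8571
Σ(xᵢ − x̄)² = 708.8571 ⇒ m₂ = 708.8571/7 = 101.26531
Σ(xᵢ − x̄)³ = 9278.8163 ⇒ m₃ = 9278.8163/7 = 1325.54519
m₂^(3/2) = 101.26531^(1.5) = 1019.03950
g1 = m₃ / m₂^(3/2) = 1325.54519 / 1019.03950 ≈ 1.3008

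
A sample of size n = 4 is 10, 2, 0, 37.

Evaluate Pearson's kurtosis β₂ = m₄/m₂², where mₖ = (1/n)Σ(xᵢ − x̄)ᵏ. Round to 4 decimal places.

x̄ = 12.2500
Σ(xᵢ − x̄)² = 872.7500 ⇒ m₂ = 218.18750
Σ(xᵢ − x̄)⁴ = 408815.3281 ⇒ m₄ = 102203.83203
m₂² = 47605.78516
β₂ = m₄/m₂² = 102203.83203 / 47605.78516 ≈ 2.1469

2.1469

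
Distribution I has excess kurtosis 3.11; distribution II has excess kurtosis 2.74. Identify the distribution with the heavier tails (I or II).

Higher excess kurtosis ⇒ heavier tails relative to the normal distribution.
3.11 vs 2.74: the larger is 3.11, so I has heavier tails.

I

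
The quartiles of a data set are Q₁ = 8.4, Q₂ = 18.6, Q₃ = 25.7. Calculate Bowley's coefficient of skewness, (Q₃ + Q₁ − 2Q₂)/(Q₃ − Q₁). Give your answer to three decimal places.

-0.179

numerator: Q₃ + Q₁ − 2Q₂ = 25.7 + 8.4 − 2×18.6 = -3.1000
denominator: Q₃ − Q₁ = 25.7 − 8.4 = 17.3000
Bowley skewness = -3.1000 / 17.3000 ≈ -0.179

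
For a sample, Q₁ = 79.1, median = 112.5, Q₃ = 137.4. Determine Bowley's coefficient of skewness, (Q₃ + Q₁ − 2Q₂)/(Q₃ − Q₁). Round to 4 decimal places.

-0.1458

numerator: Q₃ + Q₁ − 2Q₂ = 137.4 + 79.1 − 2×112.5 = -8.5000
denominator: Q₃ − Q₁ = 137.4 − 79.1 = 58.3000
Bowley skewness = -8.5000 / 58.3000 ≈ -0.1458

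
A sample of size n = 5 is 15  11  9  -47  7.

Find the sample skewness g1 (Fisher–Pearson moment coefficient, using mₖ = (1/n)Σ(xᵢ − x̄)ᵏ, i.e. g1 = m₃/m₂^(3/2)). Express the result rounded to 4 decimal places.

x̄ = (15 + 11 + 9 - 47 + 7) / 5 = -1.0000
deviations (xᵢ − x̄): 16.0000, 12.0000, 10.0000, -46.0000, 8.0000
Σ(xᵢ − x̄)² = 2680.0000 ⇒ m₂ = 2680.0000/5 = 536.00000
Σ(xᵢ − x̄)³ = -90000.0000 ⇒ m₃ = -90000.0000/5 = -18000.00000
m₂^(3/2) = 536.00000^(1.5) = 12409.29716
g1 = m₃ / m₂^(3/2) = -18000.00000 / 12409.29716 ≈ -1.4505

-1.4505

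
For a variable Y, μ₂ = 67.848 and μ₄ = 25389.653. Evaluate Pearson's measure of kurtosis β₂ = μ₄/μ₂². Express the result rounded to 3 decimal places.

5.515

μ₂² = 67.848² = 4603.35110
μ₄/μ₂² = 25389.653 / 4603.35110 = 5.51547
β₂ ≈ 5.515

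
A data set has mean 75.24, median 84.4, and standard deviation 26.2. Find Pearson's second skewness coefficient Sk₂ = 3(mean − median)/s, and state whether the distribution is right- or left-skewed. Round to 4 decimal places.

-1.0489, left-skewed

Sk₂ = 3(75.24 − 84.4) / 26.2 = 3 × -9.1600 / 26.2
    = -27.4800 / 26.2 ≈ -1.0489
Sk₂ < 0 ⇒ mean < median ⇒ left-skewed (negative skew).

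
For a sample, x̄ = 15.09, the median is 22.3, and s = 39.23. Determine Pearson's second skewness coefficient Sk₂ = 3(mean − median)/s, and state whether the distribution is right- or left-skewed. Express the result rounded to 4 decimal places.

Sk₂ = 3(15.09 − 22.3) / 39.23 = 3 × -7.2100 / 39.23
    = -21.6300 / 39.23 ≈ -0.5514
Sk₂ < 0 ⇒ mean < median ⇒ left-skewed (negative skew).

-0.5514, left-skewed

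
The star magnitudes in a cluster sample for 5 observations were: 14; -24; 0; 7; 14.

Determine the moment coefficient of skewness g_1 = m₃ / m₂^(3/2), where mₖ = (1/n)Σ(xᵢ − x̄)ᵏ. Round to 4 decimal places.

-1.0435

x̄ = (14 - 24 + 0 + 7 + 14) / 5 = 2.2000
deviations (xᵢ − x̄): 11.8000, -26.2000, -2.2000, 4.8000, 11.8000
Σ(xᵢ − x̄)² = 992.8000 ⇒ m₂ = 992.8000/5 = 198.56000
Σ(xᵢ − x̄)³ = -14598.7200 ⇒ m₃ = -14598.7200/5 = -2919.74400
m₂^(3/2) = 198.56000^(1.5) = 2797.93516
g_1 = m₃ / m₂^(3/2) = -2919.74400 / 2797.93516 ≈ -1.0435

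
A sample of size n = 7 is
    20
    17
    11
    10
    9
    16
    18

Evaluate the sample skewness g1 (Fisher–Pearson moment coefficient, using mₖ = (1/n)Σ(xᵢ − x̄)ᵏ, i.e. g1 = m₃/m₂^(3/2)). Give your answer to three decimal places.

x̄ = (20 + 17 + 11 + 10 + 9 + 16 + 18) / 7 = 14.4286
deviations (xᵢ − x̄): 5.5714, 2.5714, -3.4286, -4.4286, -5.4286, 1.5714, 3.5714
Σ(xᵢ − x̄)² = 113.7143 ⇒ m₂ = 113.7143/7 = 16.24490
Σ(xᵢ − x̄)³ = -47.7551 ⇒ m₃ = -47.7551/7 = -6.82216
m₂^(3/2) = 16.24490^(1.5) = 65.47500
g1 = m₃ / m₂^(3/2) = -6.82216 / 65.47500 ≈ -0.104

-0.104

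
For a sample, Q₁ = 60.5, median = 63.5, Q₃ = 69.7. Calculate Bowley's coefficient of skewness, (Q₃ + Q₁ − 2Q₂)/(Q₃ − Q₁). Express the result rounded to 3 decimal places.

0.348

numerator: Q₃ + Q₁ − 2Q₂ = 69.7 + 60.5 − 2×63.5 = 3.2000
denominator: Q₃ − Q₁ = 69.7 − 60.5 = 9.2000
Bowley skewness = 3.2000 / 9.2000 ≈ 0.348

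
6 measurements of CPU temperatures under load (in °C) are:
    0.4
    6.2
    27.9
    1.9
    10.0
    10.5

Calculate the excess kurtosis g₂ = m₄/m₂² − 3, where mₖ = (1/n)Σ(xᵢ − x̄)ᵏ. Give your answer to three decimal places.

0.114

x̄ = 9.4833
Σ(xᵢ − x̄)² = 491.2683 ⇒ m₂ = 81.87806
Σ(xᵢ − x̄)⁴ = 125270.5370 ⇒ m₄ = 20878.42284
m₂² = 6704.01598
g₂ = m₄/m₂² − 3 = 3.11432 − 3 ≈ 0.114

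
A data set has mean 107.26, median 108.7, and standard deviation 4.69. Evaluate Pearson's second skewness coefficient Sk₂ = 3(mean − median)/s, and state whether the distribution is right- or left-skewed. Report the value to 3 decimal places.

Sk₂ = 3(107.26 − 108.7) / 4.69 = 3 × -1.4400 / 4.69
    = -4.3200 / 4.69 ≈ -0.921
Sk₂ < 0 ⇒ mean < median ⇒ left-skewed (negative skew).

-0.921, left-skewed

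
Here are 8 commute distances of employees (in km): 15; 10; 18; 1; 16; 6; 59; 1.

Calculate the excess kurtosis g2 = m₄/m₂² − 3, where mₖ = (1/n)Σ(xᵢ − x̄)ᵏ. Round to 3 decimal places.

1.845

x̄ = 15.7500
Σ(xᵢ − x̄)² = 2439.5000 ⇒ m₂ = 304.93750
Σ(xᵢ − x̄)⁴ = 3603826.9063 ⇒ m₄ = 450478.36328
m₂² = 92986.87891
g2 = m₄/m₂² − 3 = 4.84454 − 3 ≈ 1.845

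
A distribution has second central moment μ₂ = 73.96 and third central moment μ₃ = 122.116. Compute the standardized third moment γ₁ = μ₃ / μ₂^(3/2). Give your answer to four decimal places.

σ = √μ₂ = √73.96 = 8.60000
σ³ = μ₂^(3/2) = 636.05600
γ₁ = μ₃/σ³ = 122.116 / 636.05600 ≈ 0.1920

0.1920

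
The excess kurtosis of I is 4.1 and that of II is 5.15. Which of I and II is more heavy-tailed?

II

Higher excess kurtosis ⇒ heavier tails relative to the normal distribution.
4.1 vs 5.15: the larger is 5.15, so II has heavier tails.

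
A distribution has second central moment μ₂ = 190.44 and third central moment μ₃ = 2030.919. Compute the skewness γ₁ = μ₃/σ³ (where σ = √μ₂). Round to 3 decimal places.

σ = √μ₂ = √190.44 = 13.80000
σ³ = μ₂^(3/2) = 2628.07200
γ₁ = μ₃/σ³ = 2030.919 / 2628.07200 ≈ 0.773

0.773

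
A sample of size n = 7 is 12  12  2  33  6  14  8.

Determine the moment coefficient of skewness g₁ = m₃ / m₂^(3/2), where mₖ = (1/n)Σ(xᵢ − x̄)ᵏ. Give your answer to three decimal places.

1.314

x̄ = (12 + 12 + 2 + 33 + 6 + 14 + 8) / 7 = 12.4286
deviations (xᵢ − x̄): -0.4286, -0.4286, -10.4286, 20.5714, -6.4286, 1.5714, -4.4286
Σ(xᵢ − x̄)² = 595.7143 ⇒ m₂ = 595.7143/7 = 85.10204
Σ(xᵢ − x̄)³ = 7222.5306 ⇒ m₃ = 7222.5306/7 = 1031.79009
m₂^(3/2) = 85.10204^(1.5) = 785.07286
g₁ = m₃ / m₂^(3/2) = 1031.79009 / 785.07286 ≈ 1.314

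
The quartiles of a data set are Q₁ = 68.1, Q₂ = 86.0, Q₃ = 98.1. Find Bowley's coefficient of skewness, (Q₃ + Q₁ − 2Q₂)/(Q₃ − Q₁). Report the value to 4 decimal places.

-0.1933

numerator: Q₃ + Q₁ − 2Q₂ = 98.1 + 68.1 − 2×86.0 = -5.8000
denominator: Q₃ − Q₁ = 98.1 − 68.1 = 30.0000
Bowley skewness = -5.8000 / 30.0000 ≈ -0.1933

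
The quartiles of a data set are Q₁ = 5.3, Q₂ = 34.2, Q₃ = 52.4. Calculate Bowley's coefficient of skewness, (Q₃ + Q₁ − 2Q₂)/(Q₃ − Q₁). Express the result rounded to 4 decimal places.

numerator: Q₃ + Q₁ − 2Q₂ = 52.4 + 5.3 − 2×34.2 = -10.7000
denominator: Q₃ − Q₁ = 52.4 − 5.3 = 47.1000
Bowley skewness = -10.7000 / 47.1000 ≈ -0.2272

-0.2272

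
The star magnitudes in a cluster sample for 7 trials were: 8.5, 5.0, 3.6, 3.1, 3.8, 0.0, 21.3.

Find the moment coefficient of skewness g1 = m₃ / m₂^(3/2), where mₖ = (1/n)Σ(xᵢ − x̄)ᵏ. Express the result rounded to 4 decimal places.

1.5230

x̄ = (8.5 + 5.0 + 3.6 + 3.1 + 3.8 + 0.0 + 21.3) / 7 = 6.4714
deviations (xᵢ − x̄): 2.0286, -1.4714, -2.8714, -3.3714, -2.6714, -6.4714, 14.8286
Σ(xᵢ − x̄)² = 294.7943 ⇒ m₂ = 294.7943/7 = 42.11347
Σ(xᵢ − x̄)³ = 2913.6842 ⇒ m₃ = 2913.6842/7 = 416.24061
m₂^(3/2) = 42.11347^(1.5) = 273.29490
g1 = m₃ / m₂^(3/2) = 416.24061 / 273.29490 ≈ 1.5230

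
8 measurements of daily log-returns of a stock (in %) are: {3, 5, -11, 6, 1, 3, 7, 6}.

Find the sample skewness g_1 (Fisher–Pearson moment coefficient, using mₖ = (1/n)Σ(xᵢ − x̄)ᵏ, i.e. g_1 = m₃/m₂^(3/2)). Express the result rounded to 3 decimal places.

x̄ = (3 + 5 - 11 + 6 + 1 + 3 + 7 + 6) / 8 = 2.5000
deviations (xᵢ − x̄): 0.5000, 2.5000, -13.5000, 3.5000, -1.5000, 0.5000, 4.5000, 3.5000
Σ(xᵢ − x̄)² = 236.0000 ⇒ m₂ = 236.0000/8 = 29.50000
Σ(xᵢ − x̄)³ = -2271.0000 ⇒ m₃ = -2271.0000/8 = -283.87500
m₂^(3/2) = 29.50000^(1.5) = 160.22601
g_1 = m₃ / m₂^(3/2) = -283.87500 / 160.22601 ≈ -1.772

-1.772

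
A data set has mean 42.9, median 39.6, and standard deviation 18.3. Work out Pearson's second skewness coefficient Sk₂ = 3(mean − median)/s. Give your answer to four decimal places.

0.5410

Sk₂ = 3(42.9 − 39.6) / 18.3 = 3 × 3.3000 / 18.3
    = 9.9000 / 18.3 ≈ 0.5410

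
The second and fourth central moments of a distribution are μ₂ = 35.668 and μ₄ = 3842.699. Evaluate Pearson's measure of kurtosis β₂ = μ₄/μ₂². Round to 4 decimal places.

3.0205

μ₂² = 35.668² = 1272.20622
μ₄/μ₂² = 3842.699 / 1272.20622 = 3.02050
β₂ ≈ 3.0205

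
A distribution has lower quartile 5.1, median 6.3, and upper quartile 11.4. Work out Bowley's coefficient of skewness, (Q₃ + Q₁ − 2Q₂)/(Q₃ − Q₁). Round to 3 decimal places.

numerator: Q₃ + Q₁ − 2Q₂ = 11.4 + 5.1 − 2×6.3 = 3.9000
denominator: Q₃ − Q₁ = 11.4 − 5.1 = 6.3000
Bowley skewness = 3.9000 / 6.3000 ≈ 0.619

0.619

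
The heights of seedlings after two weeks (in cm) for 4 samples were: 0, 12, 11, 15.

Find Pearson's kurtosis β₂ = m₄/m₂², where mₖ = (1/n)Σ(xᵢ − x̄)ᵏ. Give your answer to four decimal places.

2.1884

x̄ = 9.5000
Σ(xᵢ − x̄)² = 129.0000 ⇒ m₂ = 32.25000
Σ(xᵢ − x̄)⁴ = 9104.2500 ⇒ m₄ = 2276.06250
m₂² = 1040.06250
β₂ = m₄/m₂² = 2276.06250 / 1040.06250 ≈ 2.1884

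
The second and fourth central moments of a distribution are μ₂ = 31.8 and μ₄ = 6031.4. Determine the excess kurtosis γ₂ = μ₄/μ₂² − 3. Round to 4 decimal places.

μ₂² = 31.8² = 1011.24000
μ₄/μ₂² = 6031.4 / 1011.24000 = 5.96436
γ₂ = 5.96436 − 3 ≈ 2.9644

2.9644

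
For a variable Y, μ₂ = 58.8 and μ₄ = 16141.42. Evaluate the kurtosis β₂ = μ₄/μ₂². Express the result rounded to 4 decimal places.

μ₂² = 58.8² = 3457.44000
μ₄/μ₂² = 16141.42 / 3457.44000 = 4.66860
β₂ ≈ 4.6686

4.6686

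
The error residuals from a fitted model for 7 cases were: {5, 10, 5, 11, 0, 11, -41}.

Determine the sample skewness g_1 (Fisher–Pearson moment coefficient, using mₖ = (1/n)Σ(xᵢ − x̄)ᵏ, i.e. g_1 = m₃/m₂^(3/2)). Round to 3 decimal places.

x̄ = (5 + 10 + 5 + 11 + 0 + 11 - 41) / 7 = 0.1429
deviations (xᵢ − x̄): 4.8571, 9.8571, 4.8571, 10.8571, -0.1429, 10.8571, -41.1429
Σ(xᵢ − x̄)² = 2072.8571 ⇒ m₂ = 2072.8571/7 = 296.12245
Σ(xᵢ − x̄)³ = -65897.3878 ⇒ m₃ = -65897.3878/7 = -9413.91254
m₂^(3/2) = 296.12245^(1.5) = 5095.73692
g_1 = m₃ / m₂^(3/2) = -9413.91254 / 5095.73692 ≈ -1.847

-1.847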